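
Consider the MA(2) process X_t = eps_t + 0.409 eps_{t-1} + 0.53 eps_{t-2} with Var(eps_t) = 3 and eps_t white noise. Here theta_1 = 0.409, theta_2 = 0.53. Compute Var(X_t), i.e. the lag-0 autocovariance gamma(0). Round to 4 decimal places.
\gamma(0) = 4.3445

For an MA(q) process X_t = eps_t + sum_i theta_i eps_{t-i} with
Var(eps_t) = sigma^2, the variance is
  gamma(0) = sigma^2 * (1 + sum_i theta_i^2).
  sum_i theta_i^2 = (0.409)^2 + (0.53)^2 = 0.167281 + 0.2809 = 0.448181.
  gamma(0) = 3 * (1 + 0.448181) = 3 * 1.448181 = 4.344543, which rounds to 4.3445.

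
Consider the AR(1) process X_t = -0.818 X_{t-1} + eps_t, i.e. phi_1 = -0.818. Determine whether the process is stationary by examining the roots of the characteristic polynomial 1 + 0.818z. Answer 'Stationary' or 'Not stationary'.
\text{Stationary}

The AR(p) characteristic polynomial is P(z) = 1 + 0.818z.
Stationarity requires all roots to lie outside the unit circle, i.e. |z| > 1 for every root.
This is linear in z: 1 + (0.818) z = 0  =>  z = -1/(0.818) = -1.222494,  |z| = 1.222494.
Moduli of all roots: 1.2225.
All moduli strictly greater than 1? Yes.
Verdict: Stationary.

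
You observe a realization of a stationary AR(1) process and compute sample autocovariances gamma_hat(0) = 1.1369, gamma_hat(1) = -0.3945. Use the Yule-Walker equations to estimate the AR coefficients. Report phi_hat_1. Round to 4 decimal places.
\hat\phi_{1} = -0.3470

The Yule-Walker equations for an AR(p) process read, in matrix form,
  Gamma_p phi = r_p,   with   (Gamma_p)_{ij} = gamma(|i - j|),
                       (r_p)_i = gamma(i),   i,j = 1..p.
Substitute the sample gammas (Toeplitz matrix and right-hand side of size 1):
  Gamma_p = [[1.1369]]
  r_p     = [-0.3945]
With p = 1 this is the single equation gamma(0) phi_1 = gamma(1):
  phi_hat_1 = gamma(1) / gamma(0) = -0.3945 / 1.1369 = -0.3470.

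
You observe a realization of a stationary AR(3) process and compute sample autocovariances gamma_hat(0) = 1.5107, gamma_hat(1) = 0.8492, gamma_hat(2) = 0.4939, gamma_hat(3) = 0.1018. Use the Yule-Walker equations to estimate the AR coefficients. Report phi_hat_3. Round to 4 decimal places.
\hat\phi_{3} = -0.1791

The Yule-Walker equations for an AR(p) process read, in matrix form,
  Gamma_p phi = r_p,   with   (Gamma_p)_{ij} = gamma(|i - j|),
                       (r_p)_i = gamma(i),   i,j = 1..p.
Substitute the sample gammas (Toeplitz matrix and right-hand side of size 3):
  Gamma_p = [[1.5107, 0.8492, 0.4939], [0.8492, 1.5107, 0.8492], [0.4939, 0.8492, 1.5107]]
  r_p     = [0.8492, 0.4939, 0.1018]
Written out (R1..R3):
  (R1) 1.5107 phi_1 + 0.8492 phi_2 + 0.4939 phi_3 = 0.8492
  (R2) 0.8492 phi_1 + 1.5107 phi_2 + 0.8492 phi_3 = 0.4939
  (R3) 0.4939 phi_1 + 0.8492 phi_2 + 1.5107 phi_3 = 0.1018
Gaussian elimination:
  R2 <- R2 - (0.8492/1.5107) R1 = R2 - (0.562124) R1:  1.033345 phi_2 + 0.571567 phi_3 = 0.016545
  R3 <- R3 - (0.4939/1.5107) R1 = R3 - (0.326935) R1:  0.571567 phi_2 + 1.349227 phi_3 = -0.175833
  R3 <- R3 - (0.571567/1.033345) R2 = R3 - (0.553123) R2:  1.03308 phi_3 = -0.184984
Back-substitution:
  phi_hat_3 = -0.184984 / 1.03308 = -0.179061
  phi_hat_2 = (0.016545 - (0.571567)(-0.179061)) / 1.033345 = 0.115054
  phi_hat_1 = (0.8492 - (0.8492)(0.115054) - (0.4939)(-0.179061)) / 1.5107 = 0.55599
So phi_hat = [0.5560, 0.1151, -0.1791].
Therefore phi_hat_3 = -0.1791.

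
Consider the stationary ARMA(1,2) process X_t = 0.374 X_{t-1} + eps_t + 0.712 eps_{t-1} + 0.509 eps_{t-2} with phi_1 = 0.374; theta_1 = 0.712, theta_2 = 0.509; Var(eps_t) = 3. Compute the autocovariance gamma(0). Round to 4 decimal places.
\gamma(0) = 9.4594

Multiply the model equation by X_{t-k} and take expectations. With theta_0 = psi_0 = 1 and psi_j the MA(infinity) weights, this gives
  gamma(k) - sum_i phi_i gamma(k-i) = c_k,
  c_k = sigma^2 * sum_{j=k..q} theta_j psi_{j-k}   (c_k = 0 for k > q),
using gamma(-m) = gamma(m).
psi-weights needed (psi_j = theta_j + sum_i phi_i psi_{j-i}):
  psi_1 = theta_1 + phi_1 = 0.712 + (0.374) = 1.086
  psi_2 = theta_2 + phi_1 psi_1 = 0.509 + (0.374)(1.086) = 0.915164
Right-hand sides:
  c_0 = sigma^2 (1 + theta_1 psi_1 + theta_2 psi_2) = 3 * (1 + (0.712)(1.086) + (0.509)(0.915164)) = 3 * 2.23905 = 6.717151
  c_1 = sigma^2 (theta_1 + theta_2 psi_1) = 3 * (0.712 + (0.509)(1.086)) = 3.794322
  c_2 = sigma^2 theta_2 = 3 * (0.509) = 1.527
Equations for k = 0 and k = 1 (AR order 1):
  gamma(0) = phi_1 gamma(1) + c_0
  gamma(1) = phi_1 gamma(0) + c_1
Substituting the second into the first: gamma(0) (1 - phi_1^2) = c_0 + phi_1 c_1, so
  gamma(0) = (c_0 + phi_1 c_1) / (1 - phi_1^2) = (6.717151 + (0.374)(3.794322)) / (1 - (0.374)^2) = 8.136228 / 0.860124 = 9.459366.
Therefore gamma(0) = 9.4594 (to 4 decimal places).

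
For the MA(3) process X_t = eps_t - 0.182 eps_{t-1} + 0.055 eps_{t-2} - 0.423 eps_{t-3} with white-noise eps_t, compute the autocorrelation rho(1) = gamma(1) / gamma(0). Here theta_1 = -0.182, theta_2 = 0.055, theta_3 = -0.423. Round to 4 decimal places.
\rho(1) = -0.1772

For an MA(q) process with theta_0 = 1, the autocovariance is
  gamma(k) = sigma^2 * sum_{i=0..q-k} theta_i * theta_{i+k},
and rho(k) = gamma(k) / gamma(0). Sigma^2 cancels.
  numerator   = (1)*(-0.182) + (-0.182)*(0.055) + (0.055)*(-0.423) = -0.215275.
  denominator = (1)^2 + (-0.182)^2 + (0.055)^2 + (-0.423)^2 = 1.215078.
  rho(1) = -0.215275 / 1.215078 = -0.1772.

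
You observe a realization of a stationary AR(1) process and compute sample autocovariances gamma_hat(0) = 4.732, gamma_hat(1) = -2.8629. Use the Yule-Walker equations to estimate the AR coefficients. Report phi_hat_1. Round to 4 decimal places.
\hat\phi_{1} = -0.6050

The Yule-Walker equations for an AR(p) process read, in matrix form,
  Gamma_p phi = r_p,   with   (Gamma_p)_{ij} = gamma(|i - j|),
                       (r_p)_i = gamma(i),   i,j = 1..p.
Substitute the sample gammas (Toeplitz matrix and right-hand side of size 1):
  Gamma_p = [[4.732]]
  r_p     = [-2.8629]
With p = 1 this is the single equation gamma(0) phi_1 = gamma(1):
  phi_hat_1 = gamma(1) / gamma(0) = -2.8629 / 4.732 = -0.6050.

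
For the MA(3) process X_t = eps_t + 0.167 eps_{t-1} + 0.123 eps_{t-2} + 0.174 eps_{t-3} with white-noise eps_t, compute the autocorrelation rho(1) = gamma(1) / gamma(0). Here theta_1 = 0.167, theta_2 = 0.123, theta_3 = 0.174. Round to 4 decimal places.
\rho(1) = 0.1947

For an MA(q) process with theta_0 = 1, the autocovariance is
  gamma(k) = sigma^2 * sum_{i=0..q-k} theta_i * theta_{i+k},
and rho(k) = gamma(k) / gamma(0). Sigma^2 cancels.
  numerator   = (1)*(0.167) + (0.167)*(0.123) + (0.123)*(0.174) = 0.208943.
  denominator = (1)^2 + (0.167)^2 + (0.123)^2 + (0.174)^2 = 1.073294.
  rho(1) = 0.208943 / 1.073294 = 0.1947.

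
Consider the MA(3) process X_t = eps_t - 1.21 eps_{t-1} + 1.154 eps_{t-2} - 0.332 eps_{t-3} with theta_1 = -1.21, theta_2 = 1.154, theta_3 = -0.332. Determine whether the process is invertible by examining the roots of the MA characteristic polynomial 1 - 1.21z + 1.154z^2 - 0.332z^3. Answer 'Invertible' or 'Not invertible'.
\text{Invertible}

The MA(q) characteristic polynomial is P(z) = 1 - 1.21z + 1.154z^2 - 0.332z^3.
Invertibility requires all roots to lie outside the unit circle, i.e. |z| > 1 for every root.
Degree 3: look for a simple real root z0 first, then factor out (1 - z/z0) and solve the remaining quadratic.
Testing z0 = 2.5: P(2.5) = 1 + (-1.21)(2.5) + (1.154)(2.5)^2 + (-0.332)(2.5)^3
  = 1 + (-3.025) + (7.2125) + (-5.1875) = 0.  So z_0 = 2.5 is a root, |z_0| = 2.5.
Divide out the factor (1 - 0.4 z) = (1 - z/z0) (since 1/z0 = 0.4):
  P(z) = (1 - 0.4 z)(1 + (-0.81) z + (0.83) z^2)
  [check: z-coef -0.81 - (0.4) = -1.21; z^2-coef 0.83 - (0.4)(-0.81) = 1.154; z^3-coef -(0.4)(0.83) = -0.332.]
Remaining roots from the quadratic factor 1 + (-0.81) z + (0.83) z^2:
  Set 1 + (-0.81) z + (0.83) z^2 = 0, i.e. a z^2 + b z + c = 0 with a = 0.83, b = -0.81, c = 1.
  Discriminant D = b^2 - 4ac = (-0.81)^2 - 4*(0.83)*1 = 0.6561 - (3.32) = -2.6639.
  D < 0, so the roots are the complex-conjugate pair z = (-b +/- i sqrt(-D)) / (2a) = 0.488 +/- 0.9832i.
  For a conjugate pair |z|^2 = z * conj(z) = (product of roots) = c/a = 1/(0.83) = 1.204819, so |z| = sqrt(1.204819) = 1.0976 for both roots.
Moduli of all roots: 2.5000, 1.0976, 1.0976.
All moduli strictly greater than 1? Yes.
Verdict: Invertible.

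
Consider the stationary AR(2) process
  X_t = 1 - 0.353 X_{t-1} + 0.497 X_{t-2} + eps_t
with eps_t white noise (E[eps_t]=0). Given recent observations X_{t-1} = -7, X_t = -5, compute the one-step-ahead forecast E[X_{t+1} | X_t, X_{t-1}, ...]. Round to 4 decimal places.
E[X_{t+1} \mid \mathcal F_t] = -0.7140

For an AR(p) model X_t = c + sum_i phi_i X_{t-i} + eps_t, the
one-step-ahead conditional mean is
  E[X_{t+1} | X_t, ...] = c + sum_i phi_i X_{t+1-i}.
Substitute known values:
  E[X_{t+1} | ...] = 1 + (-0.353) * (-5) + (0.497) * (-7)
                   = -0.7140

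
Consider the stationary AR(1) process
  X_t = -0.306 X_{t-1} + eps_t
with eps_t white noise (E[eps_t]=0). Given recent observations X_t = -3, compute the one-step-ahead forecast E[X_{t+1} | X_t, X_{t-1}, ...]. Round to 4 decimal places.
E[X_{t+1} \mid \mathcal F_t] = 0.9180

For an AR(p) model X_t = c + sum_i phi_i X_{t-i} + eps_t, the
one-step-ahead conditional mean is
  E[X_{t+1} | X_t, ...] = c + sum_i phi_i X_{t+1-i}.
Substitute known values:
  E[X_{t+1} | ...] = (-0.306) * (-3)
                   = 0.9180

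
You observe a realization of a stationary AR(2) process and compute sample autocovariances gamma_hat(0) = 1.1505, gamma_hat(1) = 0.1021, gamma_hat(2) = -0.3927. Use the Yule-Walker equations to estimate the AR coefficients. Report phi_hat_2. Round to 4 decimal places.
\hat\phi_{2} = -0.3520

The Yule-Walker equations for an AR(p) process read, in matrix form,
  Gamma_p phi = r_p,   with   (Gamma_p)_{ij} = gamma(|i - j|),
                       (r_p)_i = gamma(i),   i,j = 1..p.
Substitute the sample gammas (Toeplitz matrix and right-hand side of size 2):
  Gamma_p = [[1.1505, 0.1021], [0.1021, 1.1505]]
  r_p     = [0.1021, -0.3927]
Written out:
  1.1505 phi_1 + 0.1021 phi_2 = 0.1021
  0.1021 phi_1 + 1.1505 phi_2 = -0.3927
Solve by Cramer's rule:
  det = gamma(0)^2 - gamma(1)^2 = (1.1505)^2 - (0.1021)^2 = 1.32365025 - 0.01042441 = 1.31322584
  phi_hat_1 = [gamma(1) gamma(0) - gamma(1) gamma(2)] / det = [(0.1021)(1.1505) - (0.1021)(-0.3927)] / 1.31322584 = 0.15756072 / 1.31322584 = 0.12
  phi_hat_2 = [gamma(0) gamma(2) - gamma(1)^2] / det = [(1.1505)(-0.3927) - (0.1021)^2] / 1.31322584 = -0.46222576 / 1.31322584 = -0.352
So phi_hat = [0.1200, -0.3520].
Therefore phi_hat_2 = -0.3520.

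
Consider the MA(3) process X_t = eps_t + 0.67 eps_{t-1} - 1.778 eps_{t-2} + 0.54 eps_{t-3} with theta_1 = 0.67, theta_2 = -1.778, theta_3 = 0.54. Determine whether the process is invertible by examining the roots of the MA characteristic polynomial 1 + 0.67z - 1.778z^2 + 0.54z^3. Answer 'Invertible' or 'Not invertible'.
\text{Not invertible}

The MA(q) characteristic polynomial is P(z) = 1 + 0.67z - 1.778z^2 + 0.54z^3.
Invertibility requires all roots to lie outside the unit circle, i.e. |z| > 1 for every root.
Degree 3: look for a simple real root z0 first, then factor out (1 - z/z0) and solve the remaining quadratic.
Testing z0 = 2.5: P(2.5) = 1 + (0.67)(2.5) + (-1.778)(2.5)^2 + (0.54)(2.5)^3
  = 1 + (1.675) + (-11.1125) + (8.4375) = 0.  So z_0 = 2.5 is a root, |z_0| = 2.5.
Divide out the factor (1 - 0.4 z) = (1 - z/z0) (since 1/z0 = 0.4):
  P(z) = (1 - 0.4 z)(1 + (1.07) z + (-1.35) z^2)
  [check: z-coef 1.07 - (0.4) = 0.67; z^2-coef -1.35 - (0.4)(1.07) = -1.778; z^3-coef -(0.4)(-1.35) = 0.54.]
Remaining roots from the quadratic factor 1 + (1.07) z + (-1.35) z^2:
  Set 1 + (1.07) z + (-1.35) z^2 = 0, i.e. a z^2 + b z + c = 0 with a = -1.35, b = 1.07, c = 1.
  Discriminant D = b^2 - 4ac = (1.07)^2 - 4*(-1.35)*1 = 1.1449 - (-5.4) = 6.5449.
  D >= 0, so the roots are real: z = (-b +/- sqrt(D)) / (2a) = (-1.07 +/- 2.5583) / (-2.7).
    z_1 = (-1.07 + 2.5583) / (-2.7) = -0.5512,   |z_1| = 0.5512.
    z_2 = (-1.07 - 2.5583) / (-2.7) = 1.3438,   |z_2| = 1.3438.
Moduli of all roots: 2.5000, 0.5512, 1.3438.
All moduli strictly greater than 1? No.
Verdict: Not invertible.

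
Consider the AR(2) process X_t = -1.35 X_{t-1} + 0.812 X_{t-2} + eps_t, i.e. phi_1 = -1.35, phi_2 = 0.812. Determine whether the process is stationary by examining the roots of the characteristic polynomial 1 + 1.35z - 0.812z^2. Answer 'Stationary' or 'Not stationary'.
\text{Not stationary}

The AR(p) characteristic polynomial is P(z) = 1 + 1.35z - 0.812z^2.
Stationarity requires all roots to lie outside the unit circle, i.e. |z| > 1 for every root.
Set 1 + (1.35) z + (-0.812) z^2 = 0, i.e. a z^2 + b z + c = 0 with a = -0.812, b = 1.35, c = 1.
Discriminant D = b^2 - 4ac = (1.35)^2 - 4*(-0.812)*1 = 1.8225 - (-3.248) = 5.0705.
D >= 0, so the roots are real: z = (-b +/- sqrt(D)) / (2a) = (-1.35 +/- 2.251777) / (-1.624).
  z_1 = (-1.35 + 2.251777) / (-1.624) = -0.5553,   |z_1| = 0.5553.
  z_2 = (-1.35 - 2.251777) / (-1.624) = 2.2178,   |z_2| = 2.2178.
Moduli of all roots: 0.5553, 2.2178.
All moduli strictly greater than 1? No.
Verdict: Not stationary.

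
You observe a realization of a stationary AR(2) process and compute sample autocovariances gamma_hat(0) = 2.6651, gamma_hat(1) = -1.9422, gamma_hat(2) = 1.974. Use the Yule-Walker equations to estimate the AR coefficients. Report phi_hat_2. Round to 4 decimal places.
\hat\phi_{2} = 0.4470

The Yule-Walker equations for an AR(p) process read, in matrix form,
  Gamma_p phi = r_p,   with   (Gamma_p)_{ij} = gamma(|i - j|),
                       (r_p)_i = gamma(i),   i,j = 1..p.
Substitute the sample gammas (Toeplitz matrix and right-hand side of size 2):
  Gamma_p = [[2.6651, -1.9422], [-1.9422, 2.6651]]
  r_p     = [-1.9422, 1.974]
Written out:
  2.6651 phi_1 - 1.9422 phi_2 = -1.9422
  -1.9422 phi_1 + 2.6651 phi_2 = 1.974
Solve by Cramer's rule:
  det = gamma(0)^2 - gamma(1)^2 = (2.6651)^2 - (-1.9422)^2 = 7.10275801 - 3.77214084 = 3.33061717
  phi_hat_1 = [gamma(1) gamma(0) - gamma(1) gamma(2)] / det = [(-1.9422)(2.6651) - (-1.9422)(1.974)] / 3.33061717 = -1.34225442 / 3.33061717 = -0.403
  phi_hat_2 = [gamma(0) gamma(2) - gamma(1)^2] / det = [(2.6651)(1.974) - (-1.9422)^2] / 3.33061717 = 1.48876656 / 3.33061717 = 0.447
So phi_hat = [-0.4030, 0.4470].
Therefore phi_hat_2 = 0.4470.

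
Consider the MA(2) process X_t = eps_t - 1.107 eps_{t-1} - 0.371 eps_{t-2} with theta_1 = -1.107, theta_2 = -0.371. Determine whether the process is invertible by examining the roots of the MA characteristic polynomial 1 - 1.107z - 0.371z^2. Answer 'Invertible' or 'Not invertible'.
\text{Not invertible}

The MA(q) characteristic polynomial is P(z) = 1 - 1.107z - 0.371z^2.
Invertibility requires all roots to lie outside the unit circle, i.e. |z| > 1 for every root.
Set 1 + (-1.107) z + (-0.371) z^2 = 0, i.e. a z^2 + b z + c = 0 with a = -0.371, b = -1.107, c = 1.
Discriminant D = b^2 - 4ac = (-1.107)^2 - 4*(-0.371)*1 = 1.225449 - (-1.484) = 2.709449.
D >= 0, so the roots are real: z = (-b +/- sqrt(D)) / (2a) = (1.107 +/- 1.64604) / (-0.742).
  z_1 = (1.107 + 1.64604) / (-0.742) = -3.7103,   |z_1| = 3.7103.
  z_2 = (1.107 - 1.64604) / (-0.742) = 0.7265,   |z_2| = 0.7265.
Moduli of all roots: 3.7103, 0.7265.
All moduli strictly greater than 1? No.
Verdict: Not invertible.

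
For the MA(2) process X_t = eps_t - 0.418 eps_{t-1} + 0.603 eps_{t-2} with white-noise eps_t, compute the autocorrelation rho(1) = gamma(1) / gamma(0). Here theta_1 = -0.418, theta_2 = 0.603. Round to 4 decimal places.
\rho(1) = -0.4356

For an MA(q) process with theta_0 = 1, the autocovariance is
  gamma(k) = sigma^2 * sum_{i=0..q-k} theta_i * theta_{i+k},
and rho(k) = gamma(k) / gamma(0). Sigma^2 cancels.
  numerator   = (1)*(-0.418) + (-0.418)*(0.603) = -0.670054.
  denominator = (1)^2 + (-0.418)^2 + (0.603)^2 = 1.538333.
  rho(1) = -0.670054 / 1.538333 = -0.4356.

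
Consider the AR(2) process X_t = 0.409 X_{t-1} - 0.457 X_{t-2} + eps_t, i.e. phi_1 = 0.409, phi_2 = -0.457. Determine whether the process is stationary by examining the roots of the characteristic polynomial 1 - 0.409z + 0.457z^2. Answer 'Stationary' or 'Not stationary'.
\text{Stationary}

The AR(p) characteristic polynomial is P(z) = 1 - 0.409z + 0.457z^2.
Stationarity requires all roots to lie outside the unit circle, i.e. |z| > 1 for every root.
Set 1 + (-0.409) z + (0.457) z^2 = 0, i.e. a z^2 + b z + c = 0 with a = 0.457, b = -0.409, c = 1.
Discriminant D = b^2 - 4ac = (-0.409)^2 - 4*(0.457)*1 = 0.167281 - (1.828) = -1.660719.
D < 0, so the roots are the complex-conjugate pair z = (-b +/- i sqrt(-D)) / (2a) = 0.4475 +/- 1.4099i.
For a conjugate pair |z|^2 = z * conj(z) = (product of roots) = c/a = 1/(0.457) = 2.188184, so |z| = sqrt(2.188184) = 1.4793 for both roots.
Moduli of all roots: 1.4793, 1.4793.
All moduli strictly greater than 1? Yes.
Verdict: Stationary.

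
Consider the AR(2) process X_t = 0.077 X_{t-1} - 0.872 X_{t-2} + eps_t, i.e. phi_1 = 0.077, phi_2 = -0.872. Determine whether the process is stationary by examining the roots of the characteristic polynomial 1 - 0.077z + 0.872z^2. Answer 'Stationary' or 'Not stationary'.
\text{Stationary}

The AR(p) characteristic polynomial is P(z) = 1 - 0.077z + 0.872z^2.
Stationarity requires all roots to lie outside the unit circle, i.e. |z| > 1 for every root.
Set 1 + (-0.077) z + (0.872) z^2 = 0, i.e. a z^2 + b z + c = 0 with a = 0.872, b = -0.077, c = 1.
Discriminant D = b^2 - 4ac = (-0.077)^2 - 4*(0.872)*1 = 0.005929 - (3.488) = -3.482071.
D < 0, so the roots are the complex-conjugate pair z = (-b +/- i sqrt(-D)) / (2a) = 0.0442 +/- 1.07i.
For a conjugate pair |z|^2 = z * conj(z) = (product of roots) = c/a = 1/(0.872) = 1.146789, so |z| = sqrt(1.146789) = 1.0709 for both roots.
Moduli of all roots: 1.0709, 1.0709.
All moduli strictly greater than 1? Yes.
Verdict: Stationary.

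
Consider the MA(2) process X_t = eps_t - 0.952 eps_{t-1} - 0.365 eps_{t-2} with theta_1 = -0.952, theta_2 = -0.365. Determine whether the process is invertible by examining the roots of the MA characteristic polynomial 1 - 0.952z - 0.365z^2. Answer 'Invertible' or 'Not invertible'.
\text{Not invertible}

The MA(q) characteristic polynomial is P(z) = 1 - 0.952z - 0.365z^2.
Invertibility requires all roots to lie outside the unit circle, i.e. |z| > 1 for every root.
Set 1 + (-0.952) z + (-0.365) z^2 = 0, i.e. a z^2 + b z + c = 0 with a = -0.365, b = -0.952, c = 1.
Discriminant D = b^2 - 4ac = (-0.952)^2 - 4*(-0.365)*1 = 0.906304 - (-1.46) = 2.366304.
D >= 0, so the roots are real: z = (-b +/- sqrt(D)) / (2a) = (0.952 +/- 1.53828) / (-0.73).
  z_1 = (0.952 + 1.53828) / (-0.73) = -3.4113,   |z_1| = 3.4113.
  z_2 = (0.952 - 1.53828) / (-0.73) = 0.8031,   |z_2| = 0.8031.
Moduli of all roots: 3.4113, 0.8031.
All moduli strictly greater than 1? No.
Verdict: Not invertible.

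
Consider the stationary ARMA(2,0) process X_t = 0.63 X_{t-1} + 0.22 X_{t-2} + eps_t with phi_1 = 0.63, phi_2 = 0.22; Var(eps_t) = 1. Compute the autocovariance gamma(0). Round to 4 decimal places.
\gamma(0) = 3.0229

Multiply the model equation by X_{t-k} and take expectations. With theta_0 = psi_0 = 1 and psi_j the MA(infinity) weights, this gives
  gamma(k) - sum_i phi_i gamma(k-i) = c_k,
  c_k = sigma^2 * sum_{j=k..q} theta_j psi_{j-k}   (c_k = 0 for k > q),
using gamma(-m) = gamma(m).
Pure AR (q = 0): c_0 = sigma^2 = 1, c_k = 0 for k >= 1.
Equations for k = 0, 1, 2 (AR order 2, c_2 = 0):
  (E0) gamma(0) = phi_1 gamma(1) + phi_2 gamma(2) + c_0
  (E1) gamma(1) = phi_1 gamma(0) + phi_2 gamma(1) + c_1
  (E2) gamma(2) = phi_1 gamma(1) + phi_2 gamma(0)
From (E1): gamma(1) = A gamma(0) + B with
  A = phi_1 / (1 - phi_2) = 0.63 / 0.78 = 0.807692,   B = c_1 / (1 - phi_2) = 0 / 0.78 = 0.
Insert (E2) into (E0): gamma(0) (1 - phi_2^2) = phi_1 (1 + phi_2) gamma(1) + c_0.
  phi_1 (1 + phi_2) = (0.63)(1.22) = 0.7686,   1 - phi_2^2 = 0.9516.
Replace gamma(1) by A gamma(0) + B and collect gamma(0):
  gamma(0) [0.9516 - (0.7686)(0.807692)] = c_0 = 1
  gamma(0) * 0.330808 = 1
  gamma(0) = 1 / 0.330808 = 3.022904.
Therefore gamma(0) = 3.0229 (to 4 decimal places).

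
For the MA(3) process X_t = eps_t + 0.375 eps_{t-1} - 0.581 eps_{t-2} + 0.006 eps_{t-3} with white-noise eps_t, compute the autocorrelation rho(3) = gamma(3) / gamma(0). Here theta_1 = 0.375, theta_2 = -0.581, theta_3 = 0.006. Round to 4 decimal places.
\rho(3) = 0.0041

For an MA(q) process with theta_0 = 1, the autocovariance is
  gamma(k) = sigma^2 * sum_{i=0..q-k} theta_i * theta_{i+k},
and rho(k) = gamma(k) / gamma(0). Sigma^2 cancels.
  numerator   = (1)*(0.006) = 0.006.
  denominator = (1)^2 + (0.375)^2 + (-0.581)^2 + (0.006)^2 = 1.478222.
  rho(3) = 0.006 / 1.478222 = 0.0041.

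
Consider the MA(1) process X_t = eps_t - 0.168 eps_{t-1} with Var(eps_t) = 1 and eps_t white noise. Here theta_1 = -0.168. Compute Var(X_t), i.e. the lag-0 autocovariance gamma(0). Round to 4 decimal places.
\gamma(0) = 1.0282

For an MA(q) process X_t = eps_t + sum_i theta_i eps_{t-i} with
Var(eps_t) = sigma^2, the variance is
  gamma(0) = sigma^2 * (1 + sum_i theta_i^2).
  sum_i theta_i^2 = (-0.168)^2 = 0.028224.
  gamma(0) = 1 * (1 + 0.028224) = 1 * 1.028224 = 1.028224, which rounds to 1.0282.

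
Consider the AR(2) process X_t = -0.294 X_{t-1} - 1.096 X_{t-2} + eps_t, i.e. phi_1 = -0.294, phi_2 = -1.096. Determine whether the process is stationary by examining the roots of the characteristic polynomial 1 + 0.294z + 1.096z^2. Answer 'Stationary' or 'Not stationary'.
\text{Not stationary}

The AR(p) characteristic polynomial is P(z) = 1 + 0.294z + 1.096z^2.
Stationarity requires all roots to lie outside the unit circle, i.e. |z| > 1 for every root.
Set 1 + (0.294) z + (1.096) z^2 = 0, i.e. a z^2 + b z + c = 0 with a = 1.096, b = 0.294, c = 1.
Discriminant D = b^2 - 4ac = (0.294)^2 - 4*(1.096)*1 = 0.086436 - (4.384) = -4.297564.
D < 0, so the roots are the complex-conjugate pair z = (-b +/- i sqrt(-D)) / (2a) = -0.1341 +/- 0.9457i.
For a conjugate pair |z|^2 = z * conj(z) = (product of roots) = c/a = 1/(1.096) = 0.912409, so |z| = sqrt(0.912409) = 0.9552 for both roots.
Moduli of all roots: 0.9552, 0.9552.
All moduli strictly greater than 1? No.
Verdict: Not stationary.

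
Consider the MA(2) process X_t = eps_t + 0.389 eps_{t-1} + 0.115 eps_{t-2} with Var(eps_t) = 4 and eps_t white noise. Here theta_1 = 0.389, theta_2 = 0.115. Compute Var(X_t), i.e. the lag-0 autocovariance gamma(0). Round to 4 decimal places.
\gamma(0) = 4.6582

For an MA(q) process X_t = eps_t + sum_i theta_i eps_{t-i} with
Var(eps_t) = sigma^2, the variance is
  gamma(0) = sigma^2 * (1 + sum_i theta_i^2).
  sum_i theta_i^2 = (0.389)^2 + (0.115)^2 = 0.151321 + 0.013225 = 0.164546.
  gamma(0) = 4 * (1 + 0.164546) = 4 * 1.164546 = 4.658184, which rounds to 4.6582.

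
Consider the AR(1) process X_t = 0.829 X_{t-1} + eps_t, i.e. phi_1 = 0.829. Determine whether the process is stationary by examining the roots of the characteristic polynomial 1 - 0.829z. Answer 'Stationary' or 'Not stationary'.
\text{Stationary}

The AR(p) characteristic polynomial is P(z) = 1 - 0.829z.
Stationarity requires all roots to lie outside the unit circle, i.e. |z| > 1 for every root.
This is linear in z: 1 + (-0.829) z = 0  =>  z = -1/(-0.829) = 1.206273,  |z| = 1.206273.
Moduli of all roots: 1.2063.
All moduli strictly greater than 1? Yes.
Verdict: Stationary.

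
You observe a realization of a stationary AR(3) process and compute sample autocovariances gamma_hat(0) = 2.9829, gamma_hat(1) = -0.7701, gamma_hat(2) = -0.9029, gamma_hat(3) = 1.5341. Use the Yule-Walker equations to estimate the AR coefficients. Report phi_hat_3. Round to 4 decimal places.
\hat\phi_{3} = 0.3850

The Yule-Walker equations for an AR(p) process read, in matrix form,
  Gamma_p phi = r_p,   with   (Gamma_p)_{ij} = gamma(|i - j|),
                       (r_p)_i = gamma(i),   i,j = 1..p.
Substitute the sample gammas (Toeplitz matrix and right-hand side of size 3):
  Gamma_p = [[2.9829, -0.7701, -0.9029], [-0.7701, 2.9829, -0.7701], [-0.9029, -0.7701, 2.9829]]
  r_p     = [-0.7701, -0.9029, 1.5341]
Written out (R1..R3):
  (R1) 2.9829 phi_1 - 0.7701 phi_2 - 0.9029 phi_3 = -0.7701
  (R2) -0.7701 phi_1 + 2.9829 phi_2 - 0.7701 phi_3 = -0.9029
  (R3) -0.9029 phi_1 - 0.7701 phi_2 + 2.9829 phi_3 = 1.5341
Gaussian elimination:
  R2 <- R2 - (-0.7701/2.9829) R1 = R2 - (-0.258172) R1:  2.784082 phi_2 - 1.003203 phi_3 = -1.101718
  R3 <- R3 - (-0.9029/2.9829) R1 = R3 - (-0.302692) R1:  -1.003203 phi_2 + 2.709599 phi_3 = 1.300997
  R3 <- R3 - (-1.003203/2.784082) R2 = R3 - (-0.360335) R2:  2.34811 phi_3 = 0.904009
Back-substitution:
  phi_hat_3 = 0.904009 / 2.34811 = 0.384994
  phi_hat_2 = (-1.101718 - (-1.003203)(0.384994)) / 2.784082 = -0.256993
  phi_hat_1 = (-0.7701 - (-0.7701)(-0.256993) - (-0.9029)(0.384994)) / 2.9829 = -0.207985
So phi_hat = [-0.2080, -0.2570, 0.3850].
Therefore phi_hat_3 = 0.3850.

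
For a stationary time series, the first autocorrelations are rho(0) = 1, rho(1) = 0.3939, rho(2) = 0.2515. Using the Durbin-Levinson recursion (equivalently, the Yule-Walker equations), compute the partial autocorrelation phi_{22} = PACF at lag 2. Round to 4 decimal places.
\phi_{22} = 0.1140

The PACF at lag k is phi_{kk}, the last component of the solution
to the Yule-Walker system G_k phi = r_k where
  (G_k)_{ij} = rho(|i - j|), (r_k)_i = rho(i), i,j = 1..k.
Equivalently, Durbin-Levinson gives phi_{kk} iteratively:
  phi_{11} = rho(1)
  phi_{kk} = [rho(k) - sum_{j=1..k-1} phi_{k-1,j} rho(k-j)]
            / [1 - sum_{j=1..k-1} phi_{k-1,j} rho(j)],
  phi_{k,j} = phi_{k-1,j} - phi_{kk} phi_{k-1,k-j},  j = 1..k-1.
Step k = 1:
  phi_11 = rho(1) = 0.3939.
Step k = 2:
  phi_22 = [rho(2) - phi_11 rho(1)] / [1 - phi_11 rho(1)] = [0.2515 - (0.3939)(0.3939)] / [1 - (0.3939)(0.3939)]
         = 0.09634279 / 0.84484279 = 0.114.
Therefore phi_{22} = 0.1140.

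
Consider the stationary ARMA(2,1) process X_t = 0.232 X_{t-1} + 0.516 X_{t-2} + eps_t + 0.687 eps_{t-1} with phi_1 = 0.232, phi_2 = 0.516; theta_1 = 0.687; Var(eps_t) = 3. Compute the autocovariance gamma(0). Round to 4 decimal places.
\gamma(0) = 11.3097

Multiply the model equation by X_{t-k} and take expectations. With theta_0 = psi_0 = 1 and psi_j the MA(infinity) weights, this gives
  gamma(k) - sum_i phi_i gamma(k-i) = c_k,
  c_k = sigma^2 * sum_{j=k..q} theta_j psi_{j-k}   (c_k = 0 for k > q),
using gamma(-m) = gamma(m).
psi-weights needed (psi_j = theta_j + sum_i phi_i psi_{j-i}):
  psi_1 = theta_1 + phi_1 = 0.687 + (0.232) = 0.919
Right-hand sides:
  c_0 = sigma^2 (1 + theta_1 psi_1) = 3 * (1 + (0.687)(0.919)) = 3 * 1.631353 = 4.894059
  c_1 = sigma^2 theta_1 = 3 * (0.687) = 2.061
  c_2 = 0
Equations for k = 0, 1, 2 (AR order 2, c_2 = 0):
  (E0) gamma(0) = phi_1 gamma(1) + phi_2 gamma(2) + c_0
  (E1) gamma(1) = phi_1 gamma(0) + phi_2 gamma(1) + c_1
  (E2) gamma(2) = phi_1 gamma(1) + phi_2 gamma(0)
From (E1): gamma(1) = A gamma(0) + B with
  A = phi_1 / (1 - phi_2) = 0.232 / 0.484 = 0.479339,   B = c_1 / (1 - phi_2) = 2.061 / 0.484 = 4.258264.
Insert (E2) into (E0): gamma(0) (1 - phi_2^2) = phi_1 (1 + phi_2) gamma(1) + c_0.
  phi_1 (1 + phi_2) = (0.232)(1.516) = 0.351712,   1 - phi_2^2 = 0.733744.
Replace gamma(1) by A gamma(0) + B and collect gamma(0):
  gamma(0) [0.733744 - (0.351712)(0.479339)] = (0.351712)(4.258264) + 4.894059
  gamma(0) * 0.565155 = 6.391742
  gamma(0) = 6.391742 / 0.565155 = 11.309719.
Therefore gamma(0) = 11.3097 (to 4 decimal places).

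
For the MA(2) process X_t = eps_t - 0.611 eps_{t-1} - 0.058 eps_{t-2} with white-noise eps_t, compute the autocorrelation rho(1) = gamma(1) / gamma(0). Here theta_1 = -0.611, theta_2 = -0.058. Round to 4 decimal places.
\rho(1) = -0.4181

For an MA(q) process with theta_0 = 1, the autocovariance is
  gamma(k) = sigma^2 * sum_{i=0..q-k} theta_i * theta_{i+k},
and rho(k) = gamma(k) / gamma(0). Sigma^2 cancels.
  numerator   = (1)*(-0.611) + (-0.611)*(-0.058) = -0.575562.
  denominator = (1)^2 + (-0.611)^2 + (-0.058)^2 = 1.376685.
  rho(1) = -0.575562 / 1.376685 = -0.4181.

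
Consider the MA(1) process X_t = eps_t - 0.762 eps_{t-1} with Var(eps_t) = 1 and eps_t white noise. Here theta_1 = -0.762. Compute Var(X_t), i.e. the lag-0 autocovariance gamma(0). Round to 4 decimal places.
\gamma(0) = 1.5806

For an MA(q) process X_t = eps_t + sum_i theta_i eps_{t-i} with
Var(eps_t) = sigma^2, the variance is
  gamma(0) = sigma^2 * (1 + sum_i theta_i^2).
  sum_i theta_i^2 = (-0.762)^2 = 0.580644.
  gamma(0) = 1 * (1 + 0.580644) = 1 * 1.580644 = 1.580644, which rounds to 1.5806.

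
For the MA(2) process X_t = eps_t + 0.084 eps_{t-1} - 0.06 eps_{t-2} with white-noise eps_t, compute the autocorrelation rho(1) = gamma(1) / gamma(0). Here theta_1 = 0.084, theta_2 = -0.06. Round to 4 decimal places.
\rho(1) = 0.0781

For an MA(q) process with theta_0 = 1, the autocovariance is
  gamma(k) = sigma^2 * sum_{i=0..q-k} theta_i * theta_{i+k},
and rho(k) = gamma(k) / gamma(0). Sigma^2 cancels.
  numerator   = (1)*(0.084) + (0.084)*(-0.06) = 0.07896.
  denominator = (1)^2 + (0.084)^2 + (-0.06)^2 = 1.010656.
  rho(1) = 0.07896 / 1.010656 = 0.0781.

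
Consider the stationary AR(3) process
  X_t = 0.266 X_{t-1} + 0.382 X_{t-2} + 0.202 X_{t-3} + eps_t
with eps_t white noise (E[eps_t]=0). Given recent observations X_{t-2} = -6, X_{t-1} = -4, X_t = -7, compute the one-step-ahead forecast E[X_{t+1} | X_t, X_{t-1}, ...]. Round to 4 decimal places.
E[X_{t+1} \mid \mathcal F_t] = -4.6020

For an AR(p) model X_t = c + sum_i phi_i X_{t-i} + eps_t, the
one-step-ahead conditional mean is
  E[X_{t+1} | X_t, ...] = c + sum_i phi_i X_{t+1-i}.
Substitute known values:
  E[X_{t+1} | ...] = (0.266) * (-7) + (0.382) * (-4) + (0.202) * (-6)
                   = -4.6020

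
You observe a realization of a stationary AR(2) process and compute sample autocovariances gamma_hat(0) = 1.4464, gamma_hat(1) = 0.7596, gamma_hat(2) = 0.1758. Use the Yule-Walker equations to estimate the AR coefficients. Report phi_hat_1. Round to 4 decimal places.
\hat\phi_{1} = 0.6370

The Yule-Walker equations for an AR(p) process read, in matrix form,
  Gamma_p phi = r_p,   with   (Gamma_p)_{ij} = gamma(|i - j|),
                       (r_p)_i = gamma(i),   i,j = 1..p.
Substitute the sample gammas (Toeplitz matrix and right-hand side of size 2):
  Gamma_p = [[1.4464, 0.7596], [0.7596, 1.4464]]
  r_p     = [0.7596, 0.1758]
Written out:
  1.4464 phi_1 + 0.7596 phi_2 = 0.7596
  0.7596 phi_1 + 1.4464 phi_2 = 0.1758
Solve by Cramer's rule:
  det = gamma(0)^2 - gamma(1)^2 = (1.4464)^2 - (0.7596)^2 = 2.09207296 - 0.57699216 = 1.5150808
  phi_hat_1 = [gamma(1) gamma(0) - gamma(1) gamma(2)] / det = [(0.7596)(1.4464) - (0.7596)(0.1758)] / 1.5150808 = 0.96514776 / 1.5150808 = 0.637
  phi_hat_2 = [gamma(0) gamma(2) - gamma(1)^2] / det = [(1.4464)(0.1758) - (0.7596)^2] / 1.5150808 = -0.32271504 / 1.5150808 = -0.213
So phi_hat = [0.6370, -0.2130].
Therefore phi_hat_1 = 0.6370.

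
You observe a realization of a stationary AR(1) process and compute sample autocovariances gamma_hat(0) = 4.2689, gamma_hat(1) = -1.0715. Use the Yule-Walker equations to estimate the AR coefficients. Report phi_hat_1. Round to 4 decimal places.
\hat\phi_{1} = -0.2510

The Yule-Walker equations for an AR(p) process read, in matrix form,
  Gamma_p phi = r_p,   with   (Gamma_p)_{ij} = gamma(|i - j|),
                       (r_p)_i = gamma(i),   i,j = 1..p.
Substitute the sample gammas (Toeplitz matrix and right-hand side of size 1):
  Gamma_p = [[4.2689]]
  r_p     = [-1.0715]
With p = 1 this is the single equation gamma(0) phi_1 = gamma(1):
  phi_hat_1 = gamma(1) / gamma(0) = -1.0715 / 4.2689 = -0.2510.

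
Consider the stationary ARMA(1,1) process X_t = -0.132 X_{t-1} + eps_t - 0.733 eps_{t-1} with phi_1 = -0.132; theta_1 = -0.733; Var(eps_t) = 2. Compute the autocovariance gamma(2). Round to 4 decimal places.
\gamma(2) = 0.2549

Multiply the model equation by X_{t-k} and take expectations. With theta_0 = psi_0 = 1 and psi_j the MA(infinity) weights, this gives
  gamma(k) - sum_i phi_i gamma(k-i) = c_k,
  c_k = sigma^2 * sum_{j=k..q} theta_j psi_{j-k}   (c_k = 0 for k > q),
using gamma(-m) = gamma(m).
psi-weights needed (psi_j = theta_j + sum_i phi_i psi_{j-i}):
  psi_1 = theta_1 + phi_1 = -0.733 + (-0.132) = -0.865
Right-hand sides:
  c_0 = sigma^2 (1 + theta_1 psi_1) = 2 * (1 + (-0.733)(-0.865)) = 2 * 1.634045 = 3.26809
  c_1 = sigma^2 theta_1 = 2 * (-0.733) = -1.466
  c_2 = 0
Equations for k = 0 and k = 1 (AR order 1):
  gamma(0) = phi_1 gamma(1) + c_0
  gamma(1) = phi_1 gamma(0) + c_1
Substituting the second into the first: gamma(0) (1 - phi_1^2) = c_0 + phi_1 c_1, so
  gamma(0) = (c_0 + phi_1 c_1) / (1 - phi_1^2) = (3.26809 + (-0.132)(-1.466)) / (1 - (-0.132)^2) = 3.461602 / 0.982576 = 3.522987.
  gamma(1) = phi_1 gamma(0) + c_1 = (-0.132)(3.522987) + (-1.466) = -1.931034.
For k = 2 (> q): gamma(2) = phi_1 gamma(1) = (-0.132)(-1.931034) = 0.254897.
Therefore gamma(2) = 0.2549 (to 4 decimal places).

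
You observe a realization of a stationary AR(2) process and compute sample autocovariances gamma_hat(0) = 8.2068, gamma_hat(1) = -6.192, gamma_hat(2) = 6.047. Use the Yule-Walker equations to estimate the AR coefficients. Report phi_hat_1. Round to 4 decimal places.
\hat\phi_{1} = -0.4610

The Yule-Walker equations for an AR(p) process read, in matrix form,
  Gamma_p phi = r_p,   with   (Gamma_p)_{ij} = gamma(|i - j|),
                       (r_p)_i = gamma(i),   i,j = 1..p.
Substitute the sample gammas (Toeplitz matrix and right-hand side of size 2):
  Gamma_p = [[8.2068, -6.192], [-6.192, 8.2068]]
  r_p     = [-6.192, 6.047]
Written out:
  8.2068 phi_1 - 6.192 phi_2 = -6.192
  -6.192 phi_1 + 8.2068 phi_2 = 6.047
Solve by Cramer's rule:
  det = gamma(0)^2 - gamma(1)^2 = (8.2068)^2 - (-6.192)^2 = 67.35156624 - 38.340864 = 29.01070224
  phi_hat_1 = [gamma(1) gamma(0) - gamma(1) gamma(2)] / det = [(-6.192)(8.2068) - (-6.192)(6.047)] / 29.01070224 = -13.3734816 / 29.01070224 = -0.461
  phi_hat_2 = [gamma(0) gamma(2) - gamma(1)^2] / det = [(8.2068)(6.047) - (-6.192)^2] / 29.01070224 = 11.2856556 / 29.01070224 = 0.389
So phi_hat = [-0.4610, 0.3890].
Therefore phi_hat_1 = -0.4610.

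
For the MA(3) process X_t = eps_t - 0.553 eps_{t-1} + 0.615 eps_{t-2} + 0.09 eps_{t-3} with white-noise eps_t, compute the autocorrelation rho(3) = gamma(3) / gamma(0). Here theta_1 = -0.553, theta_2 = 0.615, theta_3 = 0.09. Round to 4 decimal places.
\rho(3) = 0.0532

For an MA(q) process with theta_0 = 1, the autocovariance is
  gamma(k) = sigma^2 * sum_{i=0..q-k} theta_i * theta_{i+k},
and rho(k) = gamma(k) / gamma(0). Sigma^2 cancels.
  numerator   = (1)*(0.09) = 0.09.
  denominator = (1)^2 + (-0.553)^2 + (0.615)^2 + (0.09)^2 = 1.692134.
  rho(3) = 0.09 / 1.692134 = 0.0532.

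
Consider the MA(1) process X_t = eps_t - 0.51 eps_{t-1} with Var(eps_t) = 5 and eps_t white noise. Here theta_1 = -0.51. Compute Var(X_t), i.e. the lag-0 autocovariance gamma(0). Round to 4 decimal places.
\gamma(0) = 6.3005

For an MA(q) process X_t = eps_t + sum_i theta_i eps_{t-i} with
Var(eps_t) = sigma^2, the variance is
  gamma(0) = sigma^2 * (1 + sum_i theta_i^2).
  sum_i theta_i^2 = (-0.51)^2 = 0.2601.
  gamma(0) = 5 * (1 + 0.2601) = 5 * 1.2601 = 6.3005.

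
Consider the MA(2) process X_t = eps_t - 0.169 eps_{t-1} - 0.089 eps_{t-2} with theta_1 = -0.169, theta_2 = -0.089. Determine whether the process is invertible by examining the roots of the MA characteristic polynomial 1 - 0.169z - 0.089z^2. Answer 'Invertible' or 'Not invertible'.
\text{Invertible}

The MA(q) characteristic polynomial is P(z) = 1 - 0.169z - 0.089z^2.
Invertibility requires all roots to lie outside the unit circle, i.e. |z| > 1 for every root.
Set 1 + (-0.169) z + (-0.089) z^2 = 0, i.e. a z^2 + b z + c = 0 with a = -0.089, b = -0.169, c = 1.
Discriminant D = b^2 - 4ac = (-0.169)^2 - 4*(-0.089)*1 = 0.028561 - (-0.356) = 0.384561.
D >= 0, so the roots are real: z = (-b +/- sqrt(D)) / (2a) = (0.169 +/- 0.62013) / (-0.178).
  z_1 = (0.169 + 0.62013) / (-0.178) = -4.4333,   |z_1| = 4.4333.
  z_2 = (0.169 - 0.62013) / (-0.178) = 2.5344,   |z_2| = 2.5344.
Moduli of all roots: 4.4333, 2.5344.
All moduli strictly greater than 1? Yes.
Verdict: Invertible.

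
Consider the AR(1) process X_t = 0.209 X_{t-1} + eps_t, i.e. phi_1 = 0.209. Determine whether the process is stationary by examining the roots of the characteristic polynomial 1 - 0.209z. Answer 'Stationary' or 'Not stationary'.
\text{Stationary}

The AR(p) characteristic polynomial is P(z) = 1 - 0.209z.
Stationarity requires all roots to lie outside the unit circle, i.e. |z| > 1 for every root.
This is linear in z: 1 + (-0.209) z = 0  =>  z = -1/(-0.209) = 4.784689,  |z| = 4.784689.
Moduli of all roots: 4.7847.
All moduli strictly greater than 1? Yes.
Verdict: Stationary.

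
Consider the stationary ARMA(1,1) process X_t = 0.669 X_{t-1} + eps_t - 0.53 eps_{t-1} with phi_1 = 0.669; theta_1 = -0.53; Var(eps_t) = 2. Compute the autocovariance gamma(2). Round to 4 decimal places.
\gamma(2) = 0.2173

Multiply the model equation by X_{t-k} and take expectations. With theta_0 = psi_0 = 1 and psi_j the MA(infinity) weights, this gives
  gamma(k) - sum_i phi_i gamma(k-i) = c_k,
  c_k = sigma^2 * sum_{j=k..q} theta_j psi_{j-k}   (c_k = 0 for k > q),
using gamma(-m) = gamma(m).
psi-weights needed (psi_j = theta_j + sum_i phi_i psi_{j-i}):
  psi_1 = theta_1 + phi_1 = -0.53 + (0.669) = 0.139
Right-hand sides:
  c_0 = sigma^2 (1 + theta_1 psi_1) = 2 * (1 + (-0.53)(0.139)) = 2 * 0.92633 = 1.85266
  c_1 = sigma^2 theta_1 = 2 * (-0.53) = -1.06
  c_2 = 0
Equations for k = 0 and k = 1 (AR order 1):
  gamma(0) = phi_1 gamma(1) + c_0
  gamma(1) = phi_1 gamma(0) + c_1
Substituting the second into the first: gamma(0) (1 - phi_1^2) = c_0 + phi_1 c_1, so
  gamma(0) = (c_0 + phi_1 c_1) / (1 - phi_1^2) = (1.85266 + (0.669)(-1.06)) / (1 - (0.669)^2) = 1.14352 / 0.552439 = 2.069948.
  gamma(1) = phi_1 gamma(0) + c_1 = (0.669)(2.069948) + (-1.06) = 0.324795.
For k = 2 (> q): gamma(2) = phi_1 gamma(1) = (0.669)(0.324795) = 0.217288.
Therefore gamma(2) = 0.2173 (to 4 decimal places).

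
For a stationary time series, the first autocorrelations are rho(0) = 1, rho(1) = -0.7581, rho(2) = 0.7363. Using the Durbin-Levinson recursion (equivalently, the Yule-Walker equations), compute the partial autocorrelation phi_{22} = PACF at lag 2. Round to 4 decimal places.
\phi_{22} = 0.3799

The PACF at lag k is phi_{kk}, the last component of the solution
to the Yule-Walker system G_k phi = r_k where
  (G_k)_{ij} = rho(|i - j|), (r_k)_i = rho(i), i,j = 1..k.
Equivalently, Durbin-Levinson gives phi_{kk} iteratively:
  phi_{11} = rho(1)
  phi_{kk} = [rho(k) - sum_{j=1..k-1} phi_{k-1,j} rho(k-j)]
            / [1 - sum_{j=1..k-1} phi_{k-1,j} rho(j)],
  phi_{k,j} = phi_{k-1,j} - phi_{kk} phi_{k-1,k-j},  j = 1..k-1.
Step k = 1:
  phi_11 = rho(1) = -0.7581.
Step k = 2:
  phi_22 = [rho(2) - phi_11 rho(1)] / [1 - phi_11 rho(1)] = [0.7363 - (-0.7581)(-0.7581)] / [1 - (-0.7581)(-0.7581)]
         = 0.16158439 / 0.42528439 = 0.3799.
Therefore phi_{22} = 0.3799.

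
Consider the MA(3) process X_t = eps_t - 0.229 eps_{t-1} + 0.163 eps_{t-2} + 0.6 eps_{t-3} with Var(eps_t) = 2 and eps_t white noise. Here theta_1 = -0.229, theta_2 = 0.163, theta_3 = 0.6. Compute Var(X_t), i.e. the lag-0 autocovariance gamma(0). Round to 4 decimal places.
\gamma(0) = 2.8780

For an MA(q) process X_t = eps_t + sum_i theta_i eps_{t-i} with
Var(eps_t) = sigma^2, the variance is
  gamma(0) = sigma^2 * (1 + sum_i theta_i^2).
  sum_i theta_i^2 = (-0.229)^2 + (0.163)^2 + (0.6)^2 = 0.052441 + 0.026569 + 0.36 = 0.43901.
  gamma(0) = 2 * (1 + 0.43901) = 2 * 1.43901 = 2.87802, which rounds to 2.8780.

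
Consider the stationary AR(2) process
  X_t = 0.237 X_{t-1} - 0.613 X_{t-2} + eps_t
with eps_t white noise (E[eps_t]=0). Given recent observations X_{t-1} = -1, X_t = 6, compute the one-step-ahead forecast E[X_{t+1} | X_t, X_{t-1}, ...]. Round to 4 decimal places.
E[X_{t+1} \mid \mathcal F_t] = 2.0350

For an AR(p) model X_t = c + sum_i phi_i X_{t-i} + eps_t, the
one-step-ahead conditional mean is
  E[X_{t+1} | X_t, ...] = c + sum_i phi_i X_{t+1-i}.
Substitute known values:
  E[X_{t+1} | ...] = (0.237) * (6) + (-0.613) * (-1)
                   = 2.0350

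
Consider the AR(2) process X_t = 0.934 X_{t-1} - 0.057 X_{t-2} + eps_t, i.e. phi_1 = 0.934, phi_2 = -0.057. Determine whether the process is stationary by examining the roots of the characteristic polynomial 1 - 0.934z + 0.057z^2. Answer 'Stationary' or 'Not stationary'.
\text{Stationary}

The AR(p) characteristic polynomial is P(z) = 1 - 0.934z + 0.057z^2.
Stationarity requires all roots to lie outside the unit circle, i.e. |z| > 1 for every root.
Set 1 + (-0.934) z + (0.057) z^2 = 0, i.e. a z^2 + b z + c = 0 with a = 0.057, b = -0.934, c = 1.
Discriminant D = b^2 - 4ac = (-0.934)^2 - 4*(0.057)*1 = 0.872356 - (0.228) = 0.644356.
D >= 0, so the roots are real: z = (-b +/- sqrt(D)) / (2a) = (0.934 +/- 0.802718) / (0.114).
  z_1 = (0.934 + 0.802718) / (0.114) = 15.2344,   |z_1| = 15.2344.
  z_2 = (0.934 - 0.802718) / (0.114) = 1.1516,   |z_2| = 1.1516.
Moduli of all roots: 15.2344, 1.1516.
All moduli strictly greater than 1? Yes.
Verdict: Stationary.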